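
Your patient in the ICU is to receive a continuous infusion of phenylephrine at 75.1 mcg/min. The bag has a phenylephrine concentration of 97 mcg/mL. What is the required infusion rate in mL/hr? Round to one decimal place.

46.5 mL/hr

75.1 mcg/min × 60 min/hr = 4506 mcg/hr
Rate = 4506 mcg/hr ÷ 97 mcg/mL = 46.45361 mL/hr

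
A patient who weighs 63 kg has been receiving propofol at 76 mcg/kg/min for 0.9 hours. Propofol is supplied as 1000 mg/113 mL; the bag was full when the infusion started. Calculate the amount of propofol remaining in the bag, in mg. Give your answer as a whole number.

741 mg

Dose = 76 mcg/kg/min × 63 kg = 4788 mcg/min
4788 mcg/min × 60 min/hr = 287280 mcg/hr
Concentration = 1000 mg ÷ 113 mL = 8.849558 mg/mL = 8849.558 mcg/mL
Rate = 287280 mcg/hr ÷ 8849.558 mcg/mL = 32.46264 mL/hr
Volume infused = 32.46264 mL/hr × 0.9 hr = 29.21638 mL
Volume remaining = 113 − 29.21638 = 83.78362 mL
Drug remaining = 83.78362 mL × 8849.558 mcg/mL = 741448 mcg = 741.448 mg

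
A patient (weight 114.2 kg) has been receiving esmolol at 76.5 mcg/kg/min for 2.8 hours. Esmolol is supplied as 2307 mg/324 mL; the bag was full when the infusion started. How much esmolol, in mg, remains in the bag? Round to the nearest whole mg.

839 mg

Dose = 76.5 mcg/kg/min × 114.2 kg = 8736.3 mcg/min
8736.3 mcg/min × 60 min/hr = 524178 mcg/hr
Concentration = 2307 mg ÷ 324 mL = 7.12037 mg/mL = 7120.37 mcg/mL
Rate = 524178 mcg/hr ÷ 7120.37 mcg/mL = 73.61668 mL/hr
Volume infused = 73.61668 mL/hr × 2.8 hr = 206.1267 mL
Volume remaining = 324 − 206.1267 = 117.8733 mL
Drug remaining = 117.8733 mL × 7120.37 mcg/mL = 839301.6 mcg = 839.3016 mg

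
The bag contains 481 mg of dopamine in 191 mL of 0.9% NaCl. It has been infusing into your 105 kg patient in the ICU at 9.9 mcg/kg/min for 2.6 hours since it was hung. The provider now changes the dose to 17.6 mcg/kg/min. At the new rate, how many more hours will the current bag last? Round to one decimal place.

2.9 hours

Initial rate:
Dose = 9.9 mcg/kg/min × 105 kg = 1039.5 mcg/min
1039.5 mcg/min × 60 min/hr = 62370 mcg/hr
Concentration = 481 mg ÷ 191 mL = 2.518325 mg/mL = 2518.325 mcg/mL
Rate = 62370 mcg/hr ÷ 2518.325 mcg/mL = 24.76647 mL/hr
Volume infused so far = 24.76647 mL/hr × 2.6 hr = 64.39281 mL
Volume remaining = 191 − 64.39281 = 126.6072 mL
New rate:
Dose = 17.6 mcg/kg/min × 105 kg = 1848 mcg/min
1848 mcg/min × 60 min/hr = 110880 mcg/hr
Rate = 110880 mcg/hr ÷ 2518.325 mcg/mL = 44.02927 mL/hr
Time remaining = 126.6072 mL ÷ 44.02927 mL/hr = 2.875523 hr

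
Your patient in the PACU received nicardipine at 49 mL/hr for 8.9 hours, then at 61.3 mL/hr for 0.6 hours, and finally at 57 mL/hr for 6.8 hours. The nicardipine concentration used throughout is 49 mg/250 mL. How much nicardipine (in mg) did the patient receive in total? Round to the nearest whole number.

Concentration = 49 mg ÷ 250 mL = 0.196 mg/mL
Stage 1: 49 mL/hr × 8.9 hr = 436.1 mL → 436.1 mL × 0.196 mg/mL = 85.4756 mg
Stage 2: 61.3 mL/hr × 0.6 hr = 36.78 mL → 36.78 mL × 0.196 mg/mL = 7.20888 mg
Stage 3: 57 mL/hr × 6.8 hr = 387.6 mL → 387.6 mL × 0.196 mg/mL = 75.9696 mg
Total = 85.4756 + 7.20888 + 75.9696 = 168.6541 mg

169 mg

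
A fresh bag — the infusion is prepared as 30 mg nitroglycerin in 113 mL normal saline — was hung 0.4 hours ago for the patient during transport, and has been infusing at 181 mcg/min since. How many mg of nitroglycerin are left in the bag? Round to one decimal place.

25.7 mg

181 mcg/min × 60 min/hr = 10860 mcg/hr
Concentration = 30 mg ÷ 113 mL = 0.2654867 mg/mL = 265.4867 mcg/mL
Rate = 10860 mcg/hr ÷ 265.4867 mcg/mL = 40.906 mL/hr
Volume infused = 40.906 mL/hr × 0.4 hr = 16.3624 mL
Volume remaining = 113 − 16.3624 = 96.6376 mL
Drug remaining = 96.6376 mL × 265.4867 mcg/mL = 25656 mcg = 25.656 mg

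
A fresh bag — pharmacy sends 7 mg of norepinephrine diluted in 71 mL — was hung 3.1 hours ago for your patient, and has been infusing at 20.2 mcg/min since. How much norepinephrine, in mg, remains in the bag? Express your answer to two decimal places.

20.2 mcg/min × 60 min/hr = 1212 mcg/hr
Concentration = 7 mg ÷ 71 mL = 0.09859155 mg/mL = 98.59155 mcg/mL
Rate = 1212 mcg/hr ÷ 98.59155 mcg/mL = 12.29314 mL/hr
Volume infused = 12.29314 mL/hr × 3.1 hr = 38.10874 mL
Volume remaining = 71 − 38.10874 = 32.89126 mL
Drug remaining = 32.89126 mL × 98.59155 mcg/mL = 3242.8 mcg = 3.2428 mg

3.24 mg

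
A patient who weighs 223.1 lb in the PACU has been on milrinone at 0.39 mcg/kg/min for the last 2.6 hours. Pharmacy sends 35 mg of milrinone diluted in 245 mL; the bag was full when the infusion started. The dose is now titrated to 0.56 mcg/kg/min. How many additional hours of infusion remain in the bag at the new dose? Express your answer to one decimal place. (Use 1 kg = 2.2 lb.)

8.5 hours

Initial rate:
Weight = 223.1 lb ÷ 2.2 lb/kg = 101.4091 kg
Dose = 0.39 mcg/kg/min × 101.4091 kg = 39.54955 mcg/min
39.54955 mcg/min × 60 min/hr = 2372.973 mcg/hr
Concentration = 35 mg ÷ 245 mL = 0.1428571 mg/mL = 142.8571 mcg/mL
Rate = 2372.973 mcg/hr ÷ 142.8571 mcg/mL = 16.61081 mL/hr
Volume infused so far = 16.61081 mL/hr × 2.6 hr = 43.1881 mL
Volume remaining = 245 − 43.1881 = 201.8119 mL
New rate:
Dose = 0.56 mcg/kg/min × 101.4091 kg = 56.78909 mcg/min
56.78909 mcg/min × 60 min/hr = 3407.345 mcg/hr
Rate = 3407.345 mcg/hr ÷ 142.8571 mcg/mL = 23.85142 mL/hr
Time remaining = 201.8119 mL ÷ 23.85142 mL/hr = 8.461212 hr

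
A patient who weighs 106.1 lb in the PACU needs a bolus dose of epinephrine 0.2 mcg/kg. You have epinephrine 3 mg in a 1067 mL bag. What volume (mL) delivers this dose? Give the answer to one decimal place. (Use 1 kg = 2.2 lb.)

3.4 mL

Weight = 106.1 lb ÷ 2.2 lb/kg = 48.22727 kg
Dose = 0.2 mcg/kg × 48.22727 kg = 9.645455 mcg
Concentration = 3 mg ÷ 1067 mL = 0.002811621 mg/mL = 2.811621 mcg/mL
Volume = 9.645455 mcg ÷ 2.811621 mcg/mL = 3.430567 mL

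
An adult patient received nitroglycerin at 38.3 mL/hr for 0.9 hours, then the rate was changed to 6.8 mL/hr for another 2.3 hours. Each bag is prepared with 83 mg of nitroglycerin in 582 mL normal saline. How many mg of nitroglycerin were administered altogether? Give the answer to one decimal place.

7.1 mg

Concentration = 83 mg ÷ 582 mL = 0.1426117 mg/mL
Stage 1: 38.3 mL/hr × 0.9 hr = 34.47 mL → 34.47 mL × 0.1426117 mg/mL = 4.915825 mg
Stage 2: 6.8 mL/hr × 2.3 hr = 15.64 mL → 15.64 mL × 0.1426117 mg/mL = 2.230447 mg
Total = 4.915825 + 2.230447 = 7.146271 mg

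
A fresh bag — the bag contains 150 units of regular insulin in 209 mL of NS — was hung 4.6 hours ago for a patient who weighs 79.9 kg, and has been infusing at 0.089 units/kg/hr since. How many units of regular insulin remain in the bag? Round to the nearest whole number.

Dose = 0.089 units/kg/hr × 79.9 kg = 7.1111 units/hr
Concentration = 150 units ÷ 209 mL = 0.7177033 units/mL
Rate = 7.1111 units/hr ÷ 0.7177033 units/mL = 9.908133 mL/hr
Volume infused = 9.908133 mL/hr × 4.6 hr = 45.57741 mL
Volume remaining = 209 − 45.57741 = 163.4226 mL
Drug remaining = 163.4226 mL × 0.7177033 units/mL = 117.2889 units

117 units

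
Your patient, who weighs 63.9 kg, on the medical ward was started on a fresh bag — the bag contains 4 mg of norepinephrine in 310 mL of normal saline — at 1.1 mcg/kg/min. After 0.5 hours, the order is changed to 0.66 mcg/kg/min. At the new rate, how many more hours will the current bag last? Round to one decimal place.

Initial rate:
Dose = 1.1 mcg/kg/min × 63.9 kg = 70.29 mcg/min
70.29 mcg/min × 60 min/hr = 4217.4 mcg/hr
Concentration = 4 mg ÷ 310 mL = 0.01290323 mg/mL = 12.90323 mcg/mL
Rate = 4217.4 mcg/hr ÷ 12.90323 mcg/mL = 326.8485 mL/hr
Volume infused so far = 326.8485 mL/hr × 0.5 hr = 163.4243 mL
Volume remaining = 310 − 163.4243 = 146.5757 mL
New rate:
Dose = 0.66 mcg/kg/min × 63.9 kg = 42.174 mcg/min
42.174 mcg/min × 60 min/hr = 2530.44 mcg/hr
Rate = 2530.44 mcg/hr ÷ 12.90323 mcg/mL = 196.1091 mL/hr
Time remaining = 146.5757 mL ÷ 196.1091 mL/hr = 0.7474194 hr

0.7 hours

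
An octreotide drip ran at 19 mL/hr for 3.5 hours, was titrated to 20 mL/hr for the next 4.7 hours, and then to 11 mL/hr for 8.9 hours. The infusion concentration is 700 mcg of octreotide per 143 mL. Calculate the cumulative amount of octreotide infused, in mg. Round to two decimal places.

Concentration = 700 mcg ÷ 143 mL = 4.895105 mcg/mL
Stage 1: 19 mL/hr × 3.5 hr = 66.5 mL → 66.5 mL × 4.895105 mcg/mL = 325.5245 mcg
Stage 2: 20 mL/hr × 4.7 hr = 94 mL → 94 mL × 4.895105 mcg/mL = 460.1399 mcg
Stage 3: 11 mL/hr × 8.9 hr = 97.9 mL → 97.9 mL × 4.895105 mcg/mL = 479.2308 mcg
Total = 325.5245 + 460.1399 + 479.2308 = 1264.895 mcg = 1.264895 mg

1.26 mg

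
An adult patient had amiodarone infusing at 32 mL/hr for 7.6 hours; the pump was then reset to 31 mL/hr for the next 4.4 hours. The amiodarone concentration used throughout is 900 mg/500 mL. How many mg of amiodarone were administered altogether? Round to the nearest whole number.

Concentration = 900 mg ÷ 500 mL = 1.8 mg/mL
Stage 1: 32 mL/hr × 7.6 hr = 243.2 mL → 243.2 mL × 1.8 mg/mL = 437.76 mg
Stage 2: 31 mL/hr × 4.4 hr = 136.4 mL → 136.4 mL × 1.8 mg/mL = 245.52 mg
Total = 437.76 + 245.52 = 683.28 mg

683 mg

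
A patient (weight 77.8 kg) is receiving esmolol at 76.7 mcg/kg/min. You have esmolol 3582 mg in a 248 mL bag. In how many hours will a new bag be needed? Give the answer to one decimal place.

10.0 hours

Dose = 76.7 mcg/kg/min × 77.8 kg = 5967.26 mcg/min
5967.26 mcg/min × 60 min/hr = 358035.6 mcg/hr
Concentration = 3582 mg ÷ 248 mL = 14.44355 mg/mL = 14443.55 mcg/mL
Rate = 358035.6 mcg/hr ÷ 14443.55 mcg/mL = 24.78862 mL/hr
Duration = 248 mL ÷ 24.78862 mL/hr = 10.00459 hr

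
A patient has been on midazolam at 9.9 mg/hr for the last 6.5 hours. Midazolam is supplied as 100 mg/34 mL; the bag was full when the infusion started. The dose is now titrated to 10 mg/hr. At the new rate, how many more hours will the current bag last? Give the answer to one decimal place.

Initial rate:
Concentration = 100 mg ÷ 34 mL = 2.941176 mg/mL
Rate = 9.9 mg/hr ÷ 2.941176 mg/mL = 3.366 mL/hr
Volume infused so far = 3.366 mL/hr × 6.5 hr = 21.879 mL
Volume remaining = 34 − 21.879 = 12.121 mL
New rate:
Rate = 10 mg/hr ÷ 2.941176 mg/mL = 3.4 mL/hr
Time remaining = 12.121 mL ÷ 3.4 mL/hr = 3.565 hr

3.6 hours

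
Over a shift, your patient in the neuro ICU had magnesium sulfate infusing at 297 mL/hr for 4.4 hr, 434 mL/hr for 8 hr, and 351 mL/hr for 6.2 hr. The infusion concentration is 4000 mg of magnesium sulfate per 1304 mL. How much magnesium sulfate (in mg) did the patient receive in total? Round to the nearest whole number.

21334 mg

Concentration = 4000 mg ÷ 1304 mL = 3.067485 mg/mL
Stage 1: 297 mL/hr × 4.4 hr = 1306.8 mL → 1306.8 mL × 3.067485 mg/mL = 4008.589 mg
Stage 2: 434 mL/hr × 8 hr = 3472 mL → 3472 mL × 3.067485 mg/mL = 10650.31 mg
Stage 3: 351 mL/hr × 6.2 hr = 2176.2 mL → 2176.2 mL × 3.067485 mg/mL = 6675.46 mg
Total = 4008.589 + 10650.31 + 6675.46 = 21334.36 mg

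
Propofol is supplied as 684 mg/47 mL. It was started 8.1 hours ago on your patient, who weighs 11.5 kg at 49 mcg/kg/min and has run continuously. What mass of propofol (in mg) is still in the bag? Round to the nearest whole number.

410 mg

Dose = 49 mcg/kg/min × 11.5 kg = 563.5 mcg/min
563.5 mcg/min × 60 min/hr = 33810 mcg/hr
Concentration = 684 mg ÷ 47 mL = 14.55319 mg/mL = 14553.19 mcg/mL
Rate = 33810 mcg/hr ÷ 14553.19 mcg/mL = 2.323202 mL/hr
Volume infused = 2.323202 mL/hr × 8.1 hr = 18.81793 mL
Volume remaining = 47 − 18.81793 = 28.18207 mL
Drug remaining = 28.18207 mL × 14553.19 mcg/mL = 410139 mcg = 410.139 mg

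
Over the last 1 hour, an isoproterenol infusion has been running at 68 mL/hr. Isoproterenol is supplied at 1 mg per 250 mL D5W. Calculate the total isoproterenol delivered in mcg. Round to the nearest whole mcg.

272 mcg

Concentration = 1 mg ÷ 250 mL = 0.004 mg/mL = 4 mcg/mL
Drug rate = 68 mL/hr × 4 mcg/mL = 272 mcg/hr
Total = 272 mcg/hr × 1 hr = 272 mcg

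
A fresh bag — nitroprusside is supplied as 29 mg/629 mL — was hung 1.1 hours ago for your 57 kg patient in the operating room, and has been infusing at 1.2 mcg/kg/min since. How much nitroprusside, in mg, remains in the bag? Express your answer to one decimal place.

24.5 mg

Dose = 1.2 mcg/kg/min × 57 kg = 68.4 mcg/min
68.4 mcg/min × 60 min/hr = 4104 mcg/hr
Concentration = 29 mg ÷ 629 mL = 0.04610493 mg/mL = 46.10493 mcg/mL
Rate = 4104 mcg/hr ÷ 46.10493 mcg/mL = 89.01434 mL/hr
Volume infused = 89.01434 mL/hr × 1.1 hr = 97.91578 mL
Volume remaining = 629 − 97.91578 = 531.0842 mL
Drug remaining = 531.0842 mL × 46.10493 mcg/mL = 24485.6 mcg = 24.4856 mg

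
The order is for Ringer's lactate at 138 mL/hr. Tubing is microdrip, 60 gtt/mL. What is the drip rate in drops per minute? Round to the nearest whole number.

138 mL/hr ÷ 60 min/hr = 2.3 mL/min
2.3 mL/min × 60 gtt/mL = 138 gtt/min

138 gtt/min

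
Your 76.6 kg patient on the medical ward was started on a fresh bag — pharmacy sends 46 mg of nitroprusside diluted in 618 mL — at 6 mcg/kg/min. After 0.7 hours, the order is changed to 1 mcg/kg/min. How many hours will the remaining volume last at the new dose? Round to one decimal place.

Initial rate:
Dose = 6 mcg/kg/min × 76.6 kg = 459.6 mcg/min
459.6 mcg/min × 60 min/hr = 27576 mcg/hr
Concentration = 46 mg ÷ 618 mL = 0.07443366 mg/mL = 74.43366 mcg/mL
Rate = 27576 mcg/hr ÷ 74.43366 mcg/mL = 370.4776 mL/hr
Volume infused so far = 370.4776 mL/hr × 0.7 hr = 259.3343 mL
Volume remaining = 618 − 259.3343 = 358.6657 mL
New rate:
Dose = 1 mcg/kg/min × 76.6 kg = 76.6 mcg/min
76.6 mcg/min × 60 min/hr = 4596 mcg/hr
Rate = 4596 mcg/hr ÷ 74.43366 mcg/mL = 61.74626 mL/hr
Time remaining = 358.6657 mL ÷ 61.74626 mL/hr = 5.808703 hr

5.8 hours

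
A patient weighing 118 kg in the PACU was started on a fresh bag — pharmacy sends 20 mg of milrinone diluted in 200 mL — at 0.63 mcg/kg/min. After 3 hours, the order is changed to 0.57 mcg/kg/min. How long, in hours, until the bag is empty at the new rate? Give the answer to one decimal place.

Initial rate:
Dose = 0.63 mcg/kg/min × 118 kg = 74.34 mcg/min
74.34 mcg/min × 60 min/hr = 4460.4 mcg/hr
Concentration = 20 mg ÷ 200 mL = 0.1 mg/mL = 100 mcg/mL
Rate = 4460.4 mcg/hr ÷ 100 mcg/mL = 44.604 mL/hr
Volume infused so far = 44.604 mL/hr × 3 hr = 133.812 mL
Volume remaining = 200 − 133.812 = 66.188 mL
New rate:
Dose = 0.57 mcg/kg/min × 118 kg = 67.26 mcg/min
67.26 mcg/min × 60 min/hr = 4035.6 mcg/hr
Rate = 4035.6 mcg/hr ÷ 100 mcg/mL = 40.356 mL/hr
Time remaining = 66.188 mL ÷ 40.356 mL/hr = 1.640103 hr

1.6 hours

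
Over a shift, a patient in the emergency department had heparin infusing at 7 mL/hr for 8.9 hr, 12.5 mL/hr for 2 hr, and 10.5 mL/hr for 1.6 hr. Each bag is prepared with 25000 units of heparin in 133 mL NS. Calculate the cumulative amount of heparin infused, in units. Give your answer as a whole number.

Concentration = 25000 units ÷ 133 mL = 187.9699 units/mL
Stage 1: 7 mL/hr × 8.9 hr = 62.3 mL → 62.3 mL × 187.9699 units/mL = 11710.53 units
Stage 2: 12.5 mL/hr × 2 hr = 25 mL → 25 mL × 187.9699 units/mL = 4699.248 units
Stage 3: 10.5 mL/hr × 1.6 hr = 16.8 mL → 16.8 mL × 187.9699 units/mL = 3157.895 units
Total = 11710.53 + 4699.248 + 3157.895 = 19567.67 units

19568 units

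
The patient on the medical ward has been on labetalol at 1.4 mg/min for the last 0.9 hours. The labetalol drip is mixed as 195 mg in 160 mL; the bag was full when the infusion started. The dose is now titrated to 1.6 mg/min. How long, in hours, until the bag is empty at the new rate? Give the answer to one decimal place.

Initial rate:
1.4 mg/min × 60 min/hr = 84 mg/hr
Concentration = 195 mg ÷ 160 mL = 1.21875 mg/mL
Rate = 84 mg/hr ÷ 1.21875 mg/mL = 68.92308 mL/hr
Volume infused so far = 68.92308 mL/hr × 0.9 hr = 62.03077 mL
Volume remaining = 160 − 62.03077 = 97.96923 mL
New rate:
1.6 mg/min × 60 min/hr = 96 mg/hr
Rate = 96 mg/hr ÷ 1.21875 mg/mL = 78.76923 mL/hr
Time remaining = 97.96923 mL ÷ 78.76923 mL/hr = 1.24375 hr

1.2 hours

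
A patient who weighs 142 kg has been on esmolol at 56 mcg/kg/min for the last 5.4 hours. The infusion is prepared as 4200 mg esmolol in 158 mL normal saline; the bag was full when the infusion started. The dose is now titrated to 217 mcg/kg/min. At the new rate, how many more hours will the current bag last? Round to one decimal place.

0.9 hours

Initial rate:
Dose = 56 mcg/kg/min × 142 kg = 7952 mcg/min
7952 mcg/min × 60 min/hr = 477120 mcg/hr
Concentration = 4200 mg ÷ 158 mL = 26.58228 mg/mL = 26582.28 mcg/mL
Rate = 477120 mcg/hr ÷ 26582.28 mcg/mL = 17.9488 mL/hr
Volume infused so far = 17.9488 mL/hr × 5.4 hr = 96.92352 mL
Volume remaining = 158 − 96.92352 = 61.07648 mL
New rate:
Dose = 217 mcg/kg/min × 142 kg = 30814 mcg/min
30814 mcg/min × 60 min/hr = 1848840 mcg/hr
Rate = 1848840 mcg/hr ÷ 26582.28 mcg/mL = 69.5516 mL/hr
Time remaining = 61.07648 mL ÷ 69.5516 mL/hr = 0.8781463 hr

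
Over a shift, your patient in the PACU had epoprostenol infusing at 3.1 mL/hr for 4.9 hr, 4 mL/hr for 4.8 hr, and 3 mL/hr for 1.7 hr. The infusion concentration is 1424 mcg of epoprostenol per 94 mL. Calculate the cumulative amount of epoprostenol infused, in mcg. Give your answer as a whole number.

598 mcg

Concentration = 1424 mcg ÷ 94 mL = 15.14894 mcg/mL
Stage 1: 3.1 mL/hr × 4.9 hr = 15.19 mL → 15.19 mL × 15.14894 mcg/mL = 230.1123 mcg
Stage 2: 4 mL/hr × 4.8 hr = 19.2 mL → 19.2 mL × 15.14894 mcg/mL = 290.8596 mcg
Stage 3: 3 mL/hr × 1.7 hr = 5.1 mL → 5.1 mL × 15.14894 mcg/mL = 77.25957 mcg
Total = 230.1123 + 290.8596 + 77.25957 = 598.2315 mcg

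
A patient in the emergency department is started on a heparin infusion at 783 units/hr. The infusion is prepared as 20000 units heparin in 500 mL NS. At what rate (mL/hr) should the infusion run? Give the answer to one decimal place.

19.6 mL/hr

Concentration = 20000 units ÷ 500 mL = 40 units/mL
Rate = 783 units/hr ÷ 40 units/mL = 19.575 mL/hr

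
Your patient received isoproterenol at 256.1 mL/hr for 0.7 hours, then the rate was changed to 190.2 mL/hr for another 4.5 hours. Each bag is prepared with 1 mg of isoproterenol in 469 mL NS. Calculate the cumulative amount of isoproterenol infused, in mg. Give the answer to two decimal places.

2.21 mg

Concentration = 1 mg ÷ 469 mL = 0.002132196 mg/mL
Stage 1: 256.1 mL/hr × 0.7 hr = 179.27 mL → 179.27 mL × 0.002132196 mg/mL = 0.3822388 mg
Stage 2: 190.2 mL/hr × 4.5 hr = 855.9 mL → 855.9 mL × 0.002132196 mg/mL = 1.824947 mg
Total = 0.3822388 + 1.824947 = 2.207186 mg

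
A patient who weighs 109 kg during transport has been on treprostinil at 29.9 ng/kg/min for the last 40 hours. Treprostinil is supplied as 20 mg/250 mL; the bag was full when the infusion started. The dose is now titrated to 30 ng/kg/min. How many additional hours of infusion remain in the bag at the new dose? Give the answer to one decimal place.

62.1 hours

Initial rate:
Dose = 29.9 ng/kg/min × 109 kg = 3259.1 ng/min
3259.1 ng/min × 60 min/hr = 195546 ng/hr
Concentration = 20 mg ÷ 250 mL = 0.08 mg/mL = 80000 ng/mL
Rate = 195546 ng/hr ÷ 80000 ng/mL = 2.444325 mL/hr
Volume infused so far = 2.444325 mL/hr × 40 hr = 97.773 mL
Volume remaining = 250 − 97.773 = 152.227 mL
New rate:
Dose = 30 ng/kg/min × 109 kg = 3270 ng/min
3270 ng/min × 60 min/hr = 196200 ng/hr
Rate = 196200 ng/hr ÷ 80000 ng/mL = 2.4525 mL/hr
Time remaining = 152.227 mL ÷ 2.4525 mL/hr = 62.07013 hr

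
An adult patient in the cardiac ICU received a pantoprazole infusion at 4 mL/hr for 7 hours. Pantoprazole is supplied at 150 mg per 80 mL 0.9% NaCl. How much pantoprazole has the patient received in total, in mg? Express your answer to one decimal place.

52.5 mg

Concentration = 150 mg ÷ 80 mL = 1.875 mg/mL
Drug rate = 4 mL/hr × 1.875 mg/mL = 7.5 mg/hr
Total = 7.5 mg/hr × 7 hr = 52.5 mg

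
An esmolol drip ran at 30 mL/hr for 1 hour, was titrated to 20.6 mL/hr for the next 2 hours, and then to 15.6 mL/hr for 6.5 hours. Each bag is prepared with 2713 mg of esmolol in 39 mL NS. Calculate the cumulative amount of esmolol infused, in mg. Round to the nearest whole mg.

12007 mg

Concentration = 2713 mg ÷ 39 mL = 69.5641 mg/mL
Stage 1: 30 mL/hr × 1 hr = 30 mL → 30 mL × 69.5641 mg/mL = 2086.923 mg
Stage 2: 20.6 mL/hr × 2 hr = 41.2 mL → 41.2 mL × 69.5641 mg/mL = 2866.041 mg
Stage 3: 15.6 mL/hr × 6.5 hr = 101.4 mL → 101.4 mL × 69.5641 mg/mL = 7053.8 mg
Total = 2086.923 + 2866.041 + 7053.8 = 12006.76 mg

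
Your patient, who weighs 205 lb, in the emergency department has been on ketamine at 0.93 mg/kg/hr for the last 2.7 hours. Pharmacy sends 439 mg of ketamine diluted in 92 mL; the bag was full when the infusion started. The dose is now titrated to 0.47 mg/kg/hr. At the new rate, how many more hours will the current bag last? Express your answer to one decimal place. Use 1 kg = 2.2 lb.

Initial rate:
Weight = 205 lb ÷ 2.2 lb/kg = 93.18182 kg
Dose = 0.93 mg/kg/hr × 93.18182 kg = 86.65909 mg/hr
Concentration = 439 mg ÷ 92 mL = 4.771739 mg/mL
Rate = 86.65909 mg/hr ÷ 4.771739 mg/mL = 18.1609 mL/hr
Volume infused so far = 18.1609 mL/hr × 2.7 hr = 49.03444 mL
Volume remaining = 92 − 49.03444 = 42.96556 mL
New rate:
Dose = 0.47 mg/kg/hr × 93.18182 kg = 43.79545 mg/hr
Rate = 43.79545 mg/hr ÷ 4.771739 mg/mL = 9.178091 mL/hr
Time remaining = 42.96556 mL ÷ 9.178091 mL/hr = 4.681318 hr

4.7 hours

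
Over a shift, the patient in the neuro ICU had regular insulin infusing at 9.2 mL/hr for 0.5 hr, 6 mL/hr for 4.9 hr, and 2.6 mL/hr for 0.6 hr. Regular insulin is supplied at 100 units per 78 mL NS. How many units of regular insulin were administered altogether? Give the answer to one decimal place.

Concentration = 100 units ÷ 78 mL = 1.282051 units/mL
Stage 1: 9.2 mL/hr × 0.5 hr = 4.6 mL → 4.6 mL × 1.282051 units/mL = 5.897436 units
Stage 2: 6 mL/hr × 4.9 hr = 29.4 mL → 29.4 mL × 1.282051 units/mL = 37.69231 units
Stage 3: 2.6 mL/hr × 0.6 hr = 1.56 mL → 1.56 mL × 1.282051 units/mL = 2 units
Total = 5.897436 + 37.69231 + 2 = 45.58974 units

45.6 units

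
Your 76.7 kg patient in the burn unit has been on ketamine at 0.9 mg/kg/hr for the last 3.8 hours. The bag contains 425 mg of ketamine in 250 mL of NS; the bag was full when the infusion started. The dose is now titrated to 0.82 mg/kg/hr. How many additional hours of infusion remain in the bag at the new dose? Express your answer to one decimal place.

Initial rate:
Dose = 0.9 mg/kg/hr × 76.7 kg = 69.03 mg/hr
Concentration = 425 mg ÷ 250 mL = 1.7 mg/mL
Rate = 69.03 mg/hr ÷ 1.7 mg/mL = 40.60588 mL/hr
Volume infused so far = 40.60588 mL/hr × 3.8 hr = 154.3024 mL
Volume remaining = 250 − 154.3024 = 95.69765 mL
New rate:
Dose = 0.82 mg/kg/hr × 76.7 kg = 62.894 mg/hr
Rate = 62.894 mg/hr ÷ 1.7 mg/mL = 36.99647 mL/hr
Time remaining = 95.69765 mL ÷ 36.99647 mL/hr = 2.58667 hr

2.6 hours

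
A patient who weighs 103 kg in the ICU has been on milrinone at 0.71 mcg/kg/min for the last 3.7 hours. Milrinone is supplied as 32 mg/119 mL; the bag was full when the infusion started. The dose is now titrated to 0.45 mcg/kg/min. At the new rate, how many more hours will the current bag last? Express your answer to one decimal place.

5.7 hours

Initial rate:
Dose = 0.71 mcg/kg/min × 103 kg = 73.13 mcg/min
73.13 mcg/min × 60 min/hr = 4387.8 mcg/hr
Concentration = 32 mg ÷ 119 mL = 0.2689076 mg/mL = 268.9076 mcg/mL
Rate = 4387.8 mcg/hr ÷ 268.9076 mcg/mL = 16.31713 mL/hr
Volume infused so far = 16.31713 mL/hr × 3.7 hr = 60.37339 mL
Volume remaining = 119 − 60.37339 = 58.62661 mL
New rate:
Dose = 0.45 mcg/kg/min × 103 kg = 46.35 mcg/min
46.35 mcg/min × 60 min/hr = 2781 mcg/hr
Rate = 2781 mcg/hr ÷ 268.9076 mcg/mL = 10.34184 mL/hr
Time remaining = 58.62661 mL ÷ 10.34184 mL/hr = 5.668875 hr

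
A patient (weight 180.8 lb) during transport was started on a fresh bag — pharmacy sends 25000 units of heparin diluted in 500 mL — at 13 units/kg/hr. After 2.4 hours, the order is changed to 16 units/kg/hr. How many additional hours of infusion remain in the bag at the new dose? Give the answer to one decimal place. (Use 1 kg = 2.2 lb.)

17.1 hours

Initial rate:
Weight = 180.8 lb ÷ 2.2 lb/kg = 82.18182 kg
Dose = 13 units/kg/hr × 82.18182 kg = 1068.364 units/hr
Concentration = 25000 units ÷ 500 mL = 50 units/mL
Rate = 1068.364 units/hr ÷ 50 units/mL = 21.36727 mL/hr
Volume infused so far = 21.36727 mL/hr × 2.4 hr = 51.28145 mL
Volume remaining = 500 − 51.28145 = 448.7185 mL
New rate:
Dose = 16 units/kg/hr × 82.18182 kg = 1314.909 units/hr
Rate = 1314.909 units/hr ÷ 50 units/mL = 26.29818 mL/hr
Time remaining = 448.7185 mL ÷ 26.29818 mL/hr = 17.06272 hr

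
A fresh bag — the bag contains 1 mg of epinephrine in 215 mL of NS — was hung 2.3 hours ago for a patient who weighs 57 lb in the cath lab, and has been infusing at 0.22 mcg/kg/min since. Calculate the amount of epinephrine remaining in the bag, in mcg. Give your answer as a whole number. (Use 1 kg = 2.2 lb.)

Weight = 57 lb ÷ 2.2 lb/kg = 25.90909 kg
Dose = 0.22 mcg/kg/min × 25.90909 kg = 5.7 mcg/min
5.7 mcg/min × 60 min/hr = 342 mcg/hr
Concentration = 1 mg ÷ 215 mL = 0.004651163 mg/mL = 4.651163 mcg/mL
Rate = 342 mcg/hr ÷ 4.651163 mcg/mL = 73.53 mL/hr
Volume infused = 73.53 mL/hr × 2.3 hr = 169.119 mL
Volume remaining = 215 − 169.119 = 45.881 mL
Drug remaining = 45.881 mL × 4.651163 mcg/mL = 213.4 mcg

213 mcg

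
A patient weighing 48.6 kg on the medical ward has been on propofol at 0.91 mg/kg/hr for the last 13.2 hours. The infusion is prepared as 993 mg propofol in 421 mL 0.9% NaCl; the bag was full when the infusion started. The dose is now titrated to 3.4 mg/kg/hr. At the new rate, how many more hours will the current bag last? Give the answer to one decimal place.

Initial rate:
Dose = 0.91 mg/kg/hr × 48.6 kg = 44.226 mg/hr
Concentration = 993 mg ÷ 421 mL = 2.35867 mg/mL
Rate = 44.226 mg/hr ÷ 2.35867 mg/mL = 18.7504 mL/hr
Volume infused so far = 18.7504 mL/hr × 13.2 hr = 247.5053 mL
Volume remaining = 421 − 247.5053 = 173.4947 mL
New rate:
Dose = 3.4 mg/kg/hr × 48.6 kg = 165.24 mg/hr
Rate = 165.24 mg/hr ÷ 2.35867 mg/mL = 70.05644 mL/hr
Time remaining = 173.4947 mL ÷ 70.05644 mL/hr = 2.4765 hr

2.5 hours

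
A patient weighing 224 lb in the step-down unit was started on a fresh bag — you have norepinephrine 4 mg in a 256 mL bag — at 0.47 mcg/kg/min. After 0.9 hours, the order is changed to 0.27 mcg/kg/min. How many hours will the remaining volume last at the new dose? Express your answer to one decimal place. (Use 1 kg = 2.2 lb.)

Initial rate:
Weight = 224 lb ÷ 2.2 lb/kg = 101.8182 kg
Dose = 0.47 mcg/kg/min × 101.8182 kg = 47.85455 mcg/min
47.85455 mcg/min × 60 min/hr = 2871.273 mcg/hr
Concentration = 4 mg ÷ 256 mL = 0.015625 mg/mL = 15.625 mcg/mL
Rate = 2871.273 mcg/hr ÷ 15.625 mcg/mL = 183.7615 mL/hr
Volume infused so far = 183.7615 mL/hr × 0.9 hr = 165.3853 mL
Volume remaining = 256 − 165.3853 = 90.61469 mL
New rate:
Dose = 0.27 mcg/kg/min × 101.8182 kg = 27.49091 mcg/min
27.49091 mcg/min × 60 min/hr = 1649.455 mcg/hr
Rate = 1649.455 mcg/hr ÷ 15.625 mcg/mL = 105.5651 mL/hr
Time remaining = 90.61469 mL ÷ 105.5651 mL/hr = 0.8583774 hr

0.9 hours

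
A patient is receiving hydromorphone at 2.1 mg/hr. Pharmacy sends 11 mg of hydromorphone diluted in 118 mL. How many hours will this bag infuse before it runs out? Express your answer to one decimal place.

Concentration = 11 mg ÷ 118 mL = 0.09322034 mg/mL
Rate = 2.1 mg/hr ÷ 0.09322034 mg/mL = 22.52727 mL/hr
Duration = 118 mL ÷ 22.52727 mL/hr = 5.238095 hr

5.2 hours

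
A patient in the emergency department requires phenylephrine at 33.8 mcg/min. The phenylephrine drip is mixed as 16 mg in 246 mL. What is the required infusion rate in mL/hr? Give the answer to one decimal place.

33.8 mcg/min × 60 min/hr = 2028 mcg/hr
Concentration = 16 mg ÷ 246 mL = 0.06504065 mg/mL = 65.04065 mcg/mL
Rate = 2028 mcg/hr ÷ 65.04065 mcg/mL = 31.1805 mL/hr

31.2 mL/hr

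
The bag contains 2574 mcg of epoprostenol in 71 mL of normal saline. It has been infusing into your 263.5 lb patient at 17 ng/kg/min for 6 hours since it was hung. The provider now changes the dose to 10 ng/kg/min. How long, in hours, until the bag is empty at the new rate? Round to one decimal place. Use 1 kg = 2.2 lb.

25.6 hours

Initial rate:
Weight = 263.5 lb ÷ 2.2 lb/kg = 119.7727 kg
Dose = 17 ng/kg/min × 119.7727 kg = 2036.136 ng/min
2036.136 ng/min × 60 min/hr = 122168.2 ng/hr
Concentration = 2574 mcg ÷ 71 mL = 36.25352 mcg/mL = 36253.52 ng/mL
Rate = 122168.2 ng/hr ÷ 36253.52 ng/mL = 3.369829 mL/hr
Volume infused so far = 3.369829 mL/hr × 6 hr = 20.21898 mL
Volume remaining = 71 − 20.21898 = 50.78102 mL
New rate:
Dose = 10 ng/kg/min × 119.7727 kg = 1197.727 ng/min
1197.727 ng/min × 60 min/hr = 71863.64 ng/hr
Rate = 71863.64 ng/hr ÷ 36253.52 ng/mL = 1.982253 mL/hr
Time remaining = 50.78102 mL ÷ 1.982253 mL/hr = 25.61784 hr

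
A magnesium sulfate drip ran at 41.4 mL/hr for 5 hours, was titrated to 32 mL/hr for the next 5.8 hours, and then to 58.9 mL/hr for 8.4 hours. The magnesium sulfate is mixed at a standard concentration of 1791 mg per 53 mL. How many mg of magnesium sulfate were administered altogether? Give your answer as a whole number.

29986 mg

Concentration = 1791 mg ÷ 53 mL = 33.79245 mg/mL
Stage 1: 41.4 mL/hr × 5 hr = 207 mL → 207 mL × 33.79245 mg/mL = 6995.038 mg
Stage 2: 32 mL/hr × 5.8 hr = 185.6 mL → 185.6 mL × 33.79245 mg/mL = 6271.879 mg
Stage 3: 58.9 mL/hr × 8.4 hr = 494.76 mL → 494.76 mL × 33.79245 mg/mL = 16719.15 mg
Total = 6995.038 + 6271.879 + 16719.15 = 29986.07 mg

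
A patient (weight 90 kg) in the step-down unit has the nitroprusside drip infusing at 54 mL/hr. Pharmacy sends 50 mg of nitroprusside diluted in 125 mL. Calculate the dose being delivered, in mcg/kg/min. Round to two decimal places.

Concentration = 50 mg ÷ 125 mL = 0.4 mg/mL = 400 mcg/mL
Drug rate = 54 mL/hr × 400 mcg/mL = 21600 mcg/hr
21600 mcg/hr ÷ 60 min/hr = 360 mcg/min
360 mcg/min ÷ 90 kg = 4 mcg/kg/min

4.00 mcg/kg/min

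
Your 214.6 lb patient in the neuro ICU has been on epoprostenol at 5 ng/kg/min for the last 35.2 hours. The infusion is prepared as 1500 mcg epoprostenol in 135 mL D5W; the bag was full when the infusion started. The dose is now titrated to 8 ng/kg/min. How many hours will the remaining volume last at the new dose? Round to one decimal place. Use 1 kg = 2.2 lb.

Initial rate:
Weight = 214.6 lb ÷ 2.2 lb/kg = 97.54545 kg
Dose = 5 ng/kg/min × 97.54545 kg = 487.7273 ng/min
487.7273 ng/min × 60 min/hr = 29263.64 ng/hr
Concentration = 1500 mcg ÷ 135 mL = 11.11111 mcg/mL = 11111.11 ng/mL
Rate = 29263.64 ng/hr ÷ 11111.11 ng/mL = 2.633727 mL/hr
Volume infused so far = 2.633727 mL/hr × 35.2 hr = 92.7072 mL
Volume remaining = 135 − 92.7072 = 42.2928 mL
New rate:
Dose = 8 ng/kg/min × 97.54545 kg = 780.3636 ng/min
780.3636 ng/min × 60 min/hr = 46821.82 ng/hr
Rate = 46821.82 ng/hr ÷ 11111.11 ng/mL = 4.213964 mL/hr
Time remaining = 42.2928 mL ÷ 4.213964 mL/hr = 10.03635 hr

10.0 hours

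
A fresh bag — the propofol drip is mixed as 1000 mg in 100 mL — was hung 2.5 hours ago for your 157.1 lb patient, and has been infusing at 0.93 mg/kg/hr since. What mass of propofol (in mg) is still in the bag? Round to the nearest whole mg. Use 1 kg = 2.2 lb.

834 mg

Weight = 157.1 lb ÷ 2.2 lb/kg = 71.40909 kg
Dose = 0.93 mg/kg/hr × 71.40909 kg = 66.41045 mg/hr
Concentration = 1000 mg ÷ 100 mL = 10 mg/mL
Rate = 66.41045 mg/hr ÷ 10 mg/mL = 6.641045 mL/hr
Volume infused = 6.641045 mL/hr × 2.5 hr = 16.60261 mL
Volume remaining = 100 − 16.60261 = 83.39739 mL
Drug remaining = 83.39739 mL × 10 mg/mL = 833.9739 mg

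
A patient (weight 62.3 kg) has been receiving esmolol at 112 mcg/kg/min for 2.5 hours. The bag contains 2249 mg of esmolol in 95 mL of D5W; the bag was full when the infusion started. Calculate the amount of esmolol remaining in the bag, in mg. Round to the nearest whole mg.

1202 mg

Dose = 112 mcg/kg/min × 62.3 kg = 6977.6 mcg/min
6977.6 mcg/min × 60 min/hr = 418656 mcg/hr
Concentration = 2249 mg ÷ 95 mL = 23.67368 mg/mL = 23673.68 mcg/mL
Rate = 418656 mcg/hr ÷ 23673.68 mcg/mL = 17.68445 mL/hr
Volume infused = 17.68445 mL/hr × 2.5 hr = 44.21112 mL
Volume remaining = 95 − 44.21112 = 50.78888 mL
Drug remaining = 50.78888 mL × 23673.68 mcg/mL = 1202360 mcg = 1202.36 mg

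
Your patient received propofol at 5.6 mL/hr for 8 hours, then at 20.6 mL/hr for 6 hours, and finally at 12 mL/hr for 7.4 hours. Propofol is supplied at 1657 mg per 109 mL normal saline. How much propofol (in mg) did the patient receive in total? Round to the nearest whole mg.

Concentration = 1657 mg ÷ 109 mL = 15.20183 mg/mL
Stage 1: 5.6 mL/hr × 8 hr = 44.8 mL → 44.8 mL × 15.20183 mg/mL = 681.0422 mg
Stage 2: 20.6 mL/hr × 6 hr = 123.6 mL → 123.6 mL × 15.20183 mg/mL = 1878.947 mg
Stage 3: 12 mL/hr × 7.4 hr = 88.8 mL → 88.8 mL × 15.20183 mg/mL = 1349.923 mg
Total = 681.0422 + 1878.947 + 1349.923 = 3909.912 mg

3910 mg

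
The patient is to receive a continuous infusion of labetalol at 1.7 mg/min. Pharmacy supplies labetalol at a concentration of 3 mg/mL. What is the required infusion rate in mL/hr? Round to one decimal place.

1.7 mg/min × 60 min/hr = 102 mg/hr
Rate = 102 mg/hr ÷ 3 mg/mL = 34 mL/hr

34.0 mL/hr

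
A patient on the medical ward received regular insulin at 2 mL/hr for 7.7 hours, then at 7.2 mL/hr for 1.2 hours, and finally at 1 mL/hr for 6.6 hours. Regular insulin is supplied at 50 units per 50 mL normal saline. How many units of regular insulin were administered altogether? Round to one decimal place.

30.6 units

Concentration = 50 units ÷ 50 mL = 1 units/mL
Stage 1: 2 mL/hr × 7.7 hr = 15.4 mL → 15.4 mL × 1 units/mL = 15.4 units
Stage 2: 7.2 mL/hr × 1.2 hr = 8.64 mL → 8.64 mL × 1 units/mL = 8.64 units
Stage 3: 1 mL/hr × 6.6 hr = 6.6 mL → 6.6 mL × 1 units/mL = 6.6 units
Total = 15.4 + 8.64 + 6.6 = 30.64 units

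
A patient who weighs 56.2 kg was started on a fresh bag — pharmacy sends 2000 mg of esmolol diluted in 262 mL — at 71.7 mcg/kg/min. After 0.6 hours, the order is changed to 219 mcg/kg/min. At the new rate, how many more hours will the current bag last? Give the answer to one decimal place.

Initial rate:
Dose = 71.7 mcg/kg/min × 56.2 kg = 4029.54 mcg/min
4029.54 mcg/min × 60 min/hr = 241772.4 mcg/hr
Concentration = 2000 mg ÷ 262 mL = 7.633588 mg/mL = 7633.588 mcg/mL
Rate = 241772.4 mcg/hr ÷ 7633.588 mcg/mL = 31.67218 mL/hr
Volume infused so far = 31.67218 mL/hr × 0.6 hr = 19.00331 mL
Volume remaining = 262 − 19.00331 = 242.9967 mL
New rate:
Dose = 219 mcg/kg/min × 56.2 kg = 12307.8 mcg/min
12307.8 mcg/min × 60 min/hr = 738468 mcg/hr
Rate = 738468 mcg/hr ÷ 7633.588 mcg/mL = 96.73931 mL/hr
Time remaining = 242.9967 mL ÷ 96.73931 mL/hr = 2.511871 hr

2.5 hours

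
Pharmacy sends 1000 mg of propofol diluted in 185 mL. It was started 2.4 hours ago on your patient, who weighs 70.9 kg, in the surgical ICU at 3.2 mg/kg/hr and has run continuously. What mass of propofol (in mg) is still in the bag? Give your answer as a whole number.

Dose = 3.2 mg/kg/hr × 70.9 kg = 226.88 mg/hr
Concentration = 1000 mg ÷ 185 mL = 5.405405 mg/mL
Rate = 226.88 mg/hr ÷ 5.405405 mg/mL = 41.9728 mL/hr
Volume infused = 41.9728 mL/hr × 2.4 hr = 100.7347 mL
Volume remaining = 185 − 100.7347 = 84.26528 mL
Drug remaining = 84.26528 mL × 5.405405 mg/mL = 455.488 mg

455 mg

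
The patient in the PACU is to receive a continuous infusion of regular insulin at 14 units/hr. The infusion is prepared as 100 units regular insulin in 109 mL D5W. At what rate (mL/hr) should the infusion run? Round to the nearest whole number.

Concentration = 100 units ÷ 109 mL = 0.9174312 units/mL
Rate = 14 units/hr ÷ 0.9174312 units/mL = 15.26 mL/hr

15 mL/hr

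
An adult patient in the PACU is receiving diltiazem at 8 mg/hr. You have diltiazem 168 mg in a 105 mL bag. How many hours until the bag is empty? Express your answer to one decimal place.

Concentration = 168 mg ÷ 105 mL = 1.6 mg/mL
Rate = 8 mg/hr ÷ 1.6 mg/mL = 5 mL/hr
Duration = 105 mL ÷ 5 mL/hr = 21 hr

21.0 hours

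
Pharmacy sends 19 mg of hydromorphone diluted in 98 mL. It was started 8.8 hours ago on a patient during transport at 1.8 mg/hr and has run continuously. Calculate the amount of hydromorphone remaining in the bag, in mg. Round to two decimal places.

Concentration = 19 mg ÷ 98 mL = 0.1938776 mg/mL
Rate = 1.8 mg/hr ÷ 0.1938776 mg/mL = 9.284211 mL/hr
Volume infused = 9.284211 mL/hr × 8.8 hr = 81.70105 mL
Volume remaining = 98 − 81.70105 = 16.29895 mL
Drug remaining = 16.29895 mL × 0.1938776 mg/mL = 3.16 mg

3.16 mg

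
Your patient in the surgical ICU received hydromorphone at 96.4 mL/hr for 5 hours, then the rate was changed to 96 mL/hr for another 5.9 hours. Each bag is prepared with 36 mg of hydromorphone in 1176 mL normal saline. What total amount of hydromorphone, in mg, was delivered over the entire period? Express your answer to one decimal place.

32.1 mg

Concentration = 36 mg ÷ 1176 mL = 0.03061224 mg/mL
Stage 1: 96.4 mL/hr × 5 hr = 482 mL → 482 mL × 0.03061224 mg/mL = 14.7551 mg
Stage 2: 96 mL/hr × 5.9 hr = 566.4 mL → 566.4 mL × 0.03061224 mg/mL = 17.33878 mg
Total = 14.7551 + 17.33878 = 32.09388 mg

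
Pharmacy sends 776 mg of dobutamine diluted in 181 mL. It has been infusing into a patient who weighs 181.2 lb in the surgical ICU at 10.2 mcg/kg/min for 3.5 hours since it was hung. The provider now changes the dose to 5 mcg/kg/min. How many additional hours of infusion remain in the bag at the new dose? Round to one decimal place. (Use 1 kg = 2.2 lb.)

Initial rate:
Weight = 181.2 lb ÷ 2.2 lb/kg = 82.36364 kg
Dose = 10.2 mcg/kg/min × 82.36364 kg = 840.1091 mcg/min
840.1091 mcg/min × 60 min/hr = 50406.55 mcg/hr
Concentration = 776 mg ÷ 181 mL = 4.287293 mg/mL = 4287.293 mcg/mL
Rate = 50406.55 mcg/hr ÷ 4287.293 mcg/mL = 11.7572 mL/hr
Volume infused so far = 11.7572 mL/hr × 3.5 hr = 41.15019 mL
Volume remaining = 181 − 41.15019 = 139.8498 mL
New rate:
Dose = 5 mcg/kg/min × 82.36364 kg = 411.8182 mcg/min
411.8182 mcg/min × 60 min/hr = 24709.09 mcg/hr
Rate = 24709.09 mcg/hr ÷ 4287.293 mcg/mL = 5.763332 mL/hr
Time remaining = 139.8498 mL ÷ 5.763332 mL/hr = 24.26545 hr

24.3 hours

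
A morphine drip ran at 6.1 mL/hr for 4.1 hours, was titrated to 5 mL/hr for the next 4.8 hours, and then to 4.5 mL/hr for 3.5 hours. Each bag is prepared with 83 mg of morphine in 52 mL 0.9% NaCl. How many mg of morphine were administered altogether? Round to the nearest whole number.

Concentration = 83 mg ÷ 52 mL = 1.596154 mg/mL
Stage 1: 6.1 mL/hr × 4.1 hr = 25.01 mL → 25.01 mL × 1.596154 mg/mL = 39.91981 mg
Stage 2: 5 mL/hr × 4.8 hr = 24 mL → 24 mL × 1.596154 mg/mL = 38.30769 mg
Stage 3: 4.5 mL/hr × 3.5 hr = 15.75 mL → 15.75 mL × 1.596154 mg/mL = 25.13942 mg
Total = 39.91981 + 38.30769 + 25.13942 = 103.3669 mg

103 mg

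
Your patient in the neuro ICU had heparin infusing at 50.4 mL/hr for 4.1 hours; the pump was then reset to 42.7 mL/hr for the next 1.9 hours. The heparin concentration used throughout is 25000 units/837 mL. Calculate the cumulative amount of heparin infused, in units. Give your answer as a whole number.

8595 units

Concentration = 25000 units ÷ 837 mL = 29.86858 units/mL
Stage 1: 50.4 mL/hr × 4.1 hr = 206.64 mL → 206.64 mL × 29.86858 units/mL = 6172.043 units
Stage 2: 42.7 mL/hr × 1.9 hr = 81.13 mL → 81.13 mL × 29.86858 units/mL = 2423.238 units
Total = 6172.043 + 2423.238 = 8595.281 units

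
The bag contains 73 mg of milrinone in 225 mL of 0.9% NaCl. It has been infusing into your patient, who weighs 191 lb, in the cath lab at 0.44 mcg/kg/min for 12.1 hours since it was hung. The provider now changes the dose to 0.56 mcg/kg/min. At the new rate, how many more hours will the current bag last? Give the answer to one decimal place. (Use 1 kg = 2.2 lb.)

15.5 hours

Initial rate:
Weight = 191 lb ÷ 2.2 lb/kg = 86.81818 kg
Dose = 0.44 mcg/kg/min × 86.81818 kg = 38.2 mcg/min
38.2 mcg/min × 60 min/hr = 2292 mcg/hr
Concentration = 73 mg ÷ 225 mL = 0.3244444 mg/mL = 324.4444 mcg/mL
Rate = 2292 mcg/hr ÷ 324.4444 mcg/mL = 7.064384 mL/hr
Volume infused so far = 7.064384 mL/hr × 12.1 hr = 85.47904 mL
Volume remaining = 225 − 85.47904 = 139.521 mL
New rate:
Dose = 0.56 mcg/kg/min × 86.81818 kg = 48.61818 mcg/min
48.61818 mcg/min × 60 min/hr = 2917.091 mcg/hr
Rate = 2917.091 mcg/hr ÷ 324.4444 mcg/mL = 8.991034 mL/hr
Time remaining = 139.521 mL ÷ 8.991034 mL/hr = 15.51779 hr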